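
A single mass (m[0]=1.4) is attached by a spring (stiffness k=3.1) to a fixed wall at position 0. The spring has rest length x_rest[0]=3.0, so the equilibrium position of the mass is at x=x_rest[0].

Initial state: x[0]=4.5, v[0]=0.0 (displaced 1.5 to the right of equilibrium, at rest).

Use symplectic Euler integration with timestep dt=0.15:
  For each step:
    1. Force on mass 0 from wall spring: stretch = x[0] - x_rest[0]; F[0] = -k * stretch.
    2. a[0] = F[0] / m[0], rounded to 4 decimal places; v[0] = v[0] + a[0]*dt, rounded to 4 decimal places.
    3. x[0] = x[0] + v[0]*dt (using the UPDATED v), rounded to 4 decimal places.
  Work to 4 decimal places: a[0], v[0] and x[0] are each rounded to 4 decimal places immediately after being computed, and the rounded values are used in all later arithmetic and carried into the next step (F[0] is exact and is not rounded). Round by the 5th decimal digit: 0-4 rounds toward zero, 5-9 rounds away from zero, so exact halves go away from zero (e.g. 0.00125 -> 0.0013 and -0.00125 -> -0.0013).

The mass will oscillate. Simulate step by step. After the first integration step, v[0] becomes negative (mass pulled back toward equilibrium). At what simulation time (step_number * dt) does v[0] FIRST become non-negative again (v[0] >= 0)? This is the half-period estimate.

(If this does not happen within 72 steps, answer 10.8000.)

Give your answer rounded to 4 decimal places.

Answer: 2.2500

Derivation:
Step 0: x=[4.5000] v=[0.0000]
Step 1: x=[4.4253] v=[-0.4982]
Step 2: x=[4.2796] v=[-0.9716]
Step 3: x=[4.0701] v=[-1.3966]
Step 4: x=[3.8073] v=[-1.7520]
Step 5: x=[3.5043] v=[-2.0201]
Step 6: x=[3.1762] v=[-2.1876]
Step 7: x=[2.8393] v=[-2.2461]
Step 8: x=[2.5104] v=[-2.1927]
Step 9: x=[2.2059] v=[-2.0301]
Step 10: x=[1.9410] v=[-1.7663]
Step 11: x=[1.7288] v=[-1.4146]
Step 12: x=[1.5799] v=[-0.9924]
Step 13: x=[1.5018] v=[-0.5207]
Step 14: x=[1.4983] v=[-0.0231]
Step 15: x=[1.5697] v=[0.4757]
First v>=0 after going negative at step 15, time=2.2500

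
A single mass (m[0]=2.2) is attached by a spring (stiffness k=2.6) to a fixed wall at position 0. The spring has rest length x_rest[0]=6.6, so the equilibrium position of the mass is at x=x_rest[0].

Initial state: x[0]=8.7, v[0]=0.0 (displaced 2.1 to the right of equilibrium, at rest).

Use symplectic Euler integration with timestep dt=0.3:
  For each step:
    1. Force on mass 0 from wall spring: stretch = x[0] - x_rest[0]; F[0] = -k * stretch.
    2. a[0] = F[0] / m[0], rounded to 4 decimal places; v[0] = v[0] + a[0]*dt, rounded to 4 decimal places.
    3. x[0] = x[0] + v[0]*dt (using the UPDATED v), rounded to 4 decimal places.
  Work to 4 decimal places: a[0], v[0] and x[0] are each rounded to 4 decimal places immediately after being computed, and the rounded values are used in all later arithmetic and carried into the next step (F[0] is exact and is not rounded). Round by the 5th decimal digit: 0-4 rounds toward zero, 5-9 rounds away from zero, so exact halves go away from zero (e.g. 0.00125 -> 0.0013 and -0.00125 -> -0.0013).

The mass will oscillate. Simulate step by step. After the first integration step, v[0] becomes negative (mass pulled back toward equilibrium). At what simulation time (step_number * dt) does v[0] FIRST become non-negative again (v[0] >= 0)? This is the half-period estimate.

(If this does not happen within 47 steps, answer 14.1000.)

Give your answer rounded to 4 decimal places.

Step 0: x=[8.7000] v=[0.0000]
Step 1: x=[8.4767] v=[-0.7445]
Step 2: x=[8.0537] v=[-1.4099]
Step 3: x=[7.4761] v=[-1.9253]
Step 4: x=[6.8053] v=[-2.2359]
Step 5: x=[6.1127] v=[-2.3087]
Step 6: x=[5.4719] v=[-2.1359]
Step 7: x=[4.9511] v=[-1.7359]
Step 8: x=[4.6057] v=[-1.1513]
Step 9: x=[4.4724] v=[-0.4442]
Step 10: x=[4.5654] v=[0.3101]
First v>=0 after going negative at step 10, time=3.0000

Answer: 3.0000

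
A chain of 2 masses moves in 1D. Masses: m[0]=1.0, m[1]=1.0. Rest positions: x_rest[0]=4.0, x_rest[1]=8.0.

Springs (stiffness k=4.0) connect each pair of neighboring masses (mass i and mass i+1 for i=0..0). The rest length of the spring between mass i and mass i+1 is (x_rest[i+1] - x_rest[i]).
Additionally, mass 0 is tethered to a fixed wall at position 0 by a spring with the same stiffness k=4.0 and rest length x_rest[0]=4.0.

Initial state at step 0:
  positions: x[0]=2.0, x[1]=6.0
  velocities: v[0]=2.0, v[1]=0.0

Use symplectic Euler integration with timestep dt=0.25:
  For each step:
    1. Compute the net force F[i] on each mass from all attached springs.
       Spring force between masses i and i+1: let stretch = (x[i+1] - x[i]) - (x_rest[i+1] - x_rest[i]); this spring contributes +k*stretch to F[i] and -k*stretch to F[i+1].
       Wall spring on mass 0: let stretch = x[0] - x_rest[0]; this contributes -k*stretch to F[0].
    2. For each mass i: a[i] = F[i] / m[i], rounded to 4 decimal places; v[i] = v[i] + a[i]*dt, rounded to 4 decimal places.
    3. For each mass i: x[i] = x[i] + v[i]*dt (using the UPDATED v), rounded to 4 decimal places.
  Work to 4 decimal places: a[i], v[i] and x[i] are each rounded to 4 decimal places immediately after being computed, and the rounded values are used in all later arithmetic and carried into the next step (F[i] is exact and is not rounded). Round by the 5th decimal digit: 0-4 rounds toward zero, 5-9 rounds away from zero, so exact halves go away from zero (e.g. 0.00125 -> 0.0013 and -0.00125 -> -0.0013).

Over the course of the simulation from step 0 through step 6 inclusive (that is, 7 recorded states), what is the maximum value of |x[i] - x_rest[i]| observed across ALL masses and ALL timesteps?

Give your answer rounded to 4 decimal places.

Step 0: x=[2.0000 6.0000] v=[2.0000 0.0000]
Step 1: x=[3.0000 6.0000] v=[4.0000 0.0000]
Step 2: x=[4.0000 6.2500] v=[4.0000 1.0000]
Step 3: x=[4.5625 6.9375] v=[2.2500 2.7500]
Step 4: x=[4.5781 8.0313] v=[0.0625 4.3750]
Step 5: x=[4.3125 9.2618] v=[-1.0624 4.9218]
Step 6: x=[4.2061 10.2549] v=[-0.4256 3.9725]
Max displacement = 2.2549

Answer: 2.2549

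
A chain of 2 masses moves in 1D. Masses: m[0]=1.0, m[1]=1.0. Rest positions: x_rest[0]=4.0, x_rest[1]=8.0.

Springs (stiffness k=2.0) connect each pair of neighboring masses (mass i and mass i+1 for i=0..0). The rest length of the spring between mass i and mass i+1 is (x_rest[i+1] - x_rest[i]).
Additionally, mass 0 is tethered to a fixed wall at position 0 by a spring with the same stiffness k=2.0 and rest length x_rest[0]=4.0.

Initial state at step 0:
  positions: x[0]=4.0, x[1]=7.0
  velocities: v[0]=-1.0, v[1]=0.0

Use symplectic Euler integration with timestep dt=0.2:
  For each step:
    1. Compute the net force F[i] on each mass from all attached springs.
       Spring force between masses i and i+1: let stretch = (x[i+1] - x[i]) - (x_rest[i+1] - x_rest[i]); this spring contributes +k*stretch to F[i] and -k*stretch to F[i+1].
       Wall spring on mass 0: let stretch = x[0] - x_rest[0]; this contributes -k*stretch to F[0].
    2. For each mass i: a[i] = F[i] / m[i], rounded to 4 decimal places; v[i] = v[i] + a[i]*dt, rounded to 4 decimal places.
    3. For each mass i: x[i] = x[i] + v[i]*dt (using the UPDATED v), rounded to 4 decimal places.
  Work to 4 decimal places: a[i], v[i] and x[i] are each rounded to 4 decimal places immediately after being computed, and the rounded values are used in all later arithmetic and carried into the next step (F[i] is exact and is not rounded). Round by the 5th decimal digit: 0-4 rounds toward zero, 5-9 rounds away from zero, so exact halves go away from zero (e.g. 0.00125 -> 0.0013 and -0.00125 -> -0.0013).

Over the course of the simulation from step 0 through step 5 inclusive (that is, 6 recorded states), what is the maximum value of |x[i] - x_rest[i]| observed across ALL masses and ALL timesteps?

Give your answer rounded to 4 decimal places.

Step 0: x=[4.0000 7.0000] v=[-1.0000 0.0000]
Step 1: x=[3.7200 7.0800] v=[-1.4000 0.4000]
Step 2: x=[3.4112 7.2112] v=[-1.5440 0.6560]
Step 3: x=[3.1335 7.3584] v=[-1.3885 0.7360]
Step 4: x=[2.9431 7.4876] v=[-0.9519 0.6460]
Step 5: x=[2.8808 7.5732] v=[-0.3113 0.4282]
Max displacement = 1.1192

Answer: 1.1192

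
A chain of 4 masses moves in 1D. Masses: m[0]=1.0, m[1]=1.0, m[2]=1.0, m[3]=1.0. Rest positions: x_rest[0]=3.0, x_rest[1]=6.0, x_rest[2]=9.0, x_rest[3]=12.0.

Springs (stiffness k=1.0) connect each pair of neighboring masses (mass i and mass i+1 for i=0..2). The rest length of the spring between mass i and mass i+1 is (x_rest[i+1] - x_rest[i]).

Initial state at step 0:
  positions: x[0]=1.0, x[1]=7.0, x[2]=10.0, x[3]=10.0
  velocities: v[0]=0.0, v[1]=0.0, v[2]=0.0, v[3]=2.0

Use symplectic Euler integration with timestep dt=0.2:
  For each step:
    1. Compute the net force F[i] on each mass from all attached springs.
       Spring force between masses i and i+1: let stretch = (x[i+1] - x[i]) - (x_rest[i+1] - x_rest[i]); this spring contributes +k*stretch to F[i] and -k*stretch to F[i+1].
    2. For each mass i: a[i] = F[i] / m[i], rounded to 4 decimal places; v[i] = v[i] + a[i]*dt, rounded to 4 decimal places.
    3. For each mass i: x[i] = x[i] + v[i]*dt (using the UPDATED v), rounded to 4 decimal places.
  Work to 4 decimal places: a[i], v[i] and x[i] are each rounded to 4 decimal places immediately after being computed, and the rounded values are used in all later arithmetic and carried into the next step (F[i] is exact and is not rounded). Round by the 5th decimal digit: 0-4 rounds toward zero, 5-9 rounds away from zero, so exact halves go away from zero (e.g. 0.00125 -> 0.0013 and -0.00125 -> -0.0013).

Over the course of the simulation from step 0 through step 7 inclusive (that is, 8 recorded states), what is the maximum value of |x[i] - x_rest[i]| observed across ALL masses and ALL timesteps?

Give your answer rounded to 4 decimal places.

Answer: 2.3526

Derivation:
Step 0: x=[1.0000 7.0000 10.0000 10.0000] v=[0.0000 0.0000 0.0000 2.0000]
Step 1: x=[1.1200 6.8800 9.8800 10.5200] v=[0.6000 -0.6000 -0.6000 2.6000]
Step 2: x=[1.3504 6.6496 9.6656 11.1344] v=[1.1520 -1.1520 -1.0720 3.0720]
Step 3: x=[1.6728 6.3279 9.3893 11.8100] v=[1.6118 -1.6086 -1.3814 3.3782]
Step 4: x=[2.0614 5.9424 9.0874 12.5088] v=[1.9428 -1.9273 -1.5095 3.4941]
Step 5: x=[2.4852 5.5275 8.7966 13.1908] v=[2.1190 -2.0745 -1.4542 3.4098]
Step 6: x=[2.9107 5.1217 8.5508 13.8170] v=[2.1275 -2.0291 -1.2292 3.1310]
Step 7: x=[3.3046 4.7646 8.3784 14.3526] v=[1.9697 -1.7855 -0.8618 2.6778]
Max displacement = 2.3526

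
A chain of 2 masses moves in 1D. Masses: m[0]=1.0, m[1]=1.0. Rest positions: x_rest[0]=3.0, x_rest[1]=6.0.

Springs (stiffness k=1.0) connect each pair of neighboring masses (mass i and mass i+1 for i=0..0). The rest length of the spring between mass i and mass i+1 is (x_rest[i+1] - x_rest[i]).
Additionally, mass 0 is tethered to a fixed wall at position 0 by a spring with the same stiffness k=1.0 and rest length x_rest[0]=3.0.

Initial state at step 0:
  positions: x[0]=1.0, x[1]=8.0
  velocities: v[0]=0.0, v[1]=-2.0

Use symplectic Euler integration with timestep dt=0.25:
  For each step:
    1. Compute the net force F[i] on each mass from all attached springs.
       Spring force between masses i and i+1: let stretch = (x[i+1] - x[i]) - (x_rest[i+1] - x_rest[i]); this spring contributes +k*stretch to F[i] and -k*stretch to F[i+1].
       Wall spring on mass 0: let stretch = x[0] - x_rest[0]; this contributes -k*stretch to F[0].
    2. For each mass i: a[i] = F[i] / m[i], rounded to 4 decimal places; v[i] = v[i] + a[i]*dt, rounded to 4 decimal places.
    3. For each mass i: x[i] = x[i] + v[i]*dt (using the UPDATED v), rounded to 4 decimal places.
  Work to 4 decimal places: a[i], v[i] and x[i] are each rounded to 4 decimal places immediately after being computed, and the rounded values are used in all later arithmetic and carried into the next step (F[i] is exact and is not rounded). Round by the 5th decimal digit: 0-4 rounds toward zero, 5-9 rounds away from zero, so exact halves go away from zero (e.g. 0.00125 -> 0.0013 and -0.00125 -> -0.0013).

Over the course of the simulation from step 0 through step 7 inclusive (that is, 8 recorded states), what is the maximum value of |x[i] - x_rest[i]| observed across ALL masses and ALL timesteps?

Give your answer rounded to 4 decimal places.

Answer: 3.4249

Derivation:
Step 0: x=[1.0000 8.0000] v=[0.0000 -2.0000]
Step 1: x=[1.3750 7.2500] v=[1.5000 -3.0000]
Step 2: x=[2.0313 6.3203] v=[2.6250 -3.7188]
Step 3: x=[2.8287 5.3100] v=[3.1894 -4.0411]
Step 4: x=[3.6044 4.3322] v=[3.1026 -3.9114]
Step 5: x=[4.2003 3.4964] v=[2.3835 -3.3434]
Step 6: x=[4.4897 2.8921] v=[1.1575 -2.4174]
Step 7: x=[4.3986 2.5751] v=[-0.3643 -1.2680]
Max displacement = 3.4249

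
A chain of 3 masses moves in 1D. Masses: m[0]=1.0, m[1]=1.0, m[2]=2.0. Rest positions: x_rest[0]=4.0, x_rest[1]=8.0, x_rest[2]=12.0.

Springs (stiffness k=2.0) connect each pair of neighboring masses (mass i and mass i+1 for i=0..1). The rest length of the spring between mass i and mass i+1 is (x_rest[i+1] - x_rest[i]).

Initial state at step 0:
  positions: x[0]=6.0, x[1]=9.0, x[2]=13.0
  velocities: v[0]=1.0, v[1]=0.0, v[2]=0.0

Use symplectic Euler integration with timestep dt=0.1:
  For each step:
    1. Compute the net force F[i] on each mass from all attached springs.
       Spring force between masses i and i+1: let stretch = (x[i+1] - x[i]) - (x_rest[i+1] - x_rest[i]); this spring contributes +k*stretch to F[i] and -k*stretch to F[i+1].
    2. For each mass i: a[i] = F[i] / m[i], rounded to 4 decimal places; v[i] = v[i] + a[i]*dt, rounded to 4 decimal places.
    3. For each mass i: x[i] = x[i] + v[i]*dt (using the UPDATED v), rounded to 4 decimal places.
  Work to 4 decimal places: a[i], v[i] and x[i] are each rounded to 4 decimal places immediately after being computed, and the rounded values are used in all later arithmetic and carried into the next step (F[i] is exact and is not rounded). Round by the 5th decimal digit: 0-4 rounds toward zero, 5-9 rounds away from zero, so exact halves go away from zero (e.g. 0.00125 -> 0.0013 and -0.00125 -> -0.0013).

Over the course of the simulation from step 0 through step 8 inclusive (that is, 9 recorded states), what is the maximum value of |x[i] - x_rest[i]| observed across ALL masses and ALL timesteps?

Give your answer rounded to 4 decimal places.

Answer: 2.1922

Derivation:
Step 0: x=[6.0000 9.0000 13.0000] v=[1.0000 0.0000 0.0000]
Step 1: x=[6.0800 9.0200 13.0000] v=[0.8000 0.2000 0.0000]
Step 2: x=[6.1388 9.0608 13.0002] v=[0.5880 0.4080 0.0020]
Step 3: x=[6.1760 9.1220 13.0010] v=[0.3724 0.6115 0.0081]
Step 4: x=[6.1922 9.2018 13.0030] v=[0.1616 0.7981 0.0202]
Step 5: x=[6.1886 9.2974 13.0070] v=[-0.0365 0.9564 0.0401]
Step 6: x=[6.1671 9.4051 13.0139] v=[-0.2147 1.0766 0.0691]
Step 7: x=[6.1304 9.5202 13.0247] v=[-0.3671 1.1508 0.1082]
Step 8: x=[6.0815 9.6376 13.0405] v=[-0.4891 1.1737 0.1578]
Max displacement = 2.1922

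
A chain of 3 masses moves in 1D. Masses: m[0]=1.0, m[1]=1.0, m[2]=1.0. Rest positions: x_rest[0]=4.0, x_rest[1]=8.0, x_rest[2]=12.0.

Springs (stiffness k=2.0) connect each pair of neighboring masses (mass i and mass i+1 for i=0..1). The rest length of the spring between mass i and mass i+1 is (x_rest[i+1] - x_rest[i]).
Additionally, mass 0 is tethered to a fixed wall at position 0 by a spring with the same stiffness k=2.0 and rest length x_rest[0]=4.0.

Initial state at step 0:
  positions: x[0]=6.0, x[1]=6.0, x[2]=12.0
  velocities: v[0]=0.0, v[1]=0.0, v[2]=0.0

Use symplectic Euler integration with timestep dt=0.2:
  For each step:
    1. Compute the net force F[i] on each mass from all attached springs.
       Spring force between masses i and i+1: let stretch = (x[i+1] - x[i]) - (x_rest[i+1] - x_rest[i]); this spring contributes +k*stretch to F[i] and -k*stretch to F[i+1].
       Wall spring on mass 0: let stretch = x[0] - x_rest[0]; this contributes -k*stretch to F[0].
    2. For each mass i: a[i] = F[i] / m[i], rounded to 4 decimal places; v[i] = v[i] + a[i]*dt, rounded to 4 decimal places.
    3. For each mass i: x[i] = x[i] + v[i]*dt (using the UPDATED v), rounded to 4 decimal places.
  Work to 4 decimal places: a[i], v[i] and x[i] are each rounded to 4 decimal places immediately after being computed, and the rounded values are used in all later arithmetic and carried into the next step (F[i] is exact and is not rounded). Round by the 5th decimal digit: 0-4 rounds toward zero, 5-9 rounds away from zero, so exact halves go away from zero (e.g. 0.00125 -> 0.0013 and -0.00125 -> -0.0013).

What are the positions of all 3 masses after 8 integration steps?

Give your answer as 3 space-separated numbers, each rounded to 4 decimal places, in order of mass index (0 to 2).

Step 0: x=[6.0000 6.0000 12.0000] v=[0.0000 0.0000 0.0000]
Step 1: x=[5.5200 6.4800 11.8400] v=[-2.4000 2.4000 -0.8000]
Step 2: x=[4.6752 7.3120 11.5712] v=[-4.2240 4.1600 -1.3440]
Step 3: x=[3.6673 8.2738 11.2817] v=[-5.0394 4.8090 -1.4477]
Step 4: x=[2.7346 9.1077 11.0715] v=[-4.6637 4.1696 -1.0509]
Step 5: x=[2.0929 9.5889 11.0242] v=[-3.2083 2.4059 -0.2364]
Step 6: x=[1.8835 9.5852 11.1821] v=[-1.0471 -0.0184 0.7895]
Step 7: x=[2.1395 9.0931 11.5322] v=[1.2802 -2.4603 1.7507]
Step 8: x=[2.7807 8.2399 12.0072] v=[3.2058 -4.2661 2.3751]

Answer: 2.7807 8.2399 12.0072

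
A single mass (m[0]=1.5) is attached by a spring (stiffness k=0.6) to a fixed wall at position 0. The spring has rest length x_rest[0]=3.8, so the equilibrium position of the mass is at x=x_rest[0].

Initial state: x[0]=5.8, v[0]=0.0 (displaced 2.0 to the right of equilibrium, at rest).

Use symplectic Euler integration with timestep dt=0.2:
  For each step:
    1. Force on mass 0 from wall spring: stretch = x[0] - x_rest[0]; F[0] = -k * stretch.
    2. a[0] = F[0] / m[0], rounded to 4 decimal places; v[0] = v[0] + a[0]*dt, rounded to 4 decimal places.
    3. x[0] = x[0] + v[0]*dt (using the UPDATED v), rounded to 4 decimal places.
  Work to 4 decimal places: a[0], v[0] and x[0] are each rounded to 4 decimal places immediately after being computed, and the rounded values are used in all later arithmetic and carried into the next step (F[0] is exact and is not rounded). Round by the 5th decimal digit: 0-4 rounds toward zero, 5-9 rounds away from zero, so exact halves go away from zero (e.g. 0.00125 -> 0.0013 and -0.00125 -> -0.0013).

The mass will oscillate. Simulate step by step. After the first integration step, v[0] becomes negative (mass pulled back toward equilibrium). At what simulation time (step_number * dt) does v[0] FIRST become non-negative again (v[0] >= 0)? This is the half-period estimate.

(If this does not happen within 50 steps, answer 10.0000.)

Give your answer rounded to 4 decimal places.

Answer: 5.0000

Derivation:
Step 0: x=[5.8000] v=[0.0000]
Step 1: x=[5.7680] v=[-0.1600]
Step 2: x=[5.7045] v=[-0.3174]
Step 3: x=[5.6105] v=[-0.4698]
Step 4: x=[5.4876] v=[-0.6146]
Step 5: x=[5.3377] v=[-0.7496]
Step 6: x=[5.1632] v=[-0.8726]
Step 7: x=[4.9669] v=[-0.9817]
Step 8: x=[4.7519] v=[-1.0751]
Step 9: x=[4.5216] v=[-1.1513]
Step 10: x=[4.2798] v=[-1.2090]
Step 11: x=[4.0303] v=[-1.2474]
Step 12: x=[3.7771] v=[-1.2658]
Step 13: x=[3.5243] v=[-1.2640]
Step 14: x=[3.2759] v=[-1.2419]
Step 15: x=[3.0359] v=[-1.2000]
Step 16: x=[2.8081] v=[-1.1389]
Step 17: x=[2.5962] v=[-1.0595]
Step 18: x=[2.4036] v=[-0.9632]
Step 19: x=[2.2333] v=[-0.8515]
Step 20: x=[2.0881] v=[-0.7262]
Step 21: x=[1.9703] v=[-0.5892]
Step 22: x=[1.8817] v=[-0.4428]
Step 23: x=[1.8238] v=[-0.2893]
Step 24: x=[1.7976] v=[-0.1312]
Step 25: x=[1.8034] v=[0.0290]
First v>=0 after going negative at step 25, time=5.0000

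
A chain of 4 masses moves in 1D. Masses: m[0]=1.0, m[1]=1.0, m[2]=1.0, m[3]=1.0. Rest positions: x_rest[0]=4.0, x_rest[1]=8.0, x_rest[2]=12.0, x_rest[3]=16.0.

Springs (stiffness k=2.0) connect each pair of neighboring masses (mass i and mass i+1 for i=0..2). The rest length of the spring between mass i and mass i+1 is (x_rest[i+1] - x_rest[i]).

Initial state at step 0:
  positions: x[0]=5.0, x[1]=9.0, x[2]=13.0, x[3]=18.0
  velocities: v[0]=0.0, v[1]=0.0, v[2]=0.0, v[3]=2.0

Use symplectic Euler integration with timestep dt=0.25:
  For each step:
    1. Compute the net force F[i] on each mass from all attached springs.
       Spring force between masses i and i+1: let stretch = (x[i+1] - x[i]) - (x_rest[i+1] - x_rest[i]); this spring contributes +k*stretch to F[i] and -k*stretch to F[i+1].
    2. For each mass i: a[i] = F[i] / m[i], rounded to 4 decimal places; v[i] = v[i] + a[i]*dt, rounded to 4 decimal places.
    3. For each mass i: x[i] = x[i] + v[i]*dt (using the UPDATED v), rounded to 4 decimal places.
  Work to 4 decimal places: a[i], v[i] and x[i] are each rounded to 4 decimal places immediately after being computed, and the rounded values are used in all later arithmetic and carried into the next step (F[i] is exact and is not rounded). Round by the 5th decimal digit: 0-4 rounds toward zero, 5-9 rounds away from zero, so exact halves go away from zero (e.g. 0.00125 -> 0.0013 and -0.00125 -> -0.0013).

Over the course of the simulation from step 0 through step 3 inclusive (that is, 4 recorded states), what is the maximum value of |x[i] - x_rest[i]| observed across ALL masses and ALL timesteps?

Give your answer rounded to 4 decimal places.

Answer: 2.6622

Derivation:
Step 0: x=[5.0000 9.0000 13.0000 18.0000] v=[0.0000 0.0000 0.0000 2.0000]
Step 1: x=[5.0000 9.0000 13.1250 18.3750] v=[0.0000 0.0000 0.5000 1.5000]
Step 2: x=[5.0000 9.0156 13.3906 18.5938] v=[0.0000 0.0625 1.0625 0.8750]
Step 3: x=[5.0020 9.0762 13.7598 18.6622] v=[0.0078 0.2422 1.4766 0.2734]
Max displacement = 2.6622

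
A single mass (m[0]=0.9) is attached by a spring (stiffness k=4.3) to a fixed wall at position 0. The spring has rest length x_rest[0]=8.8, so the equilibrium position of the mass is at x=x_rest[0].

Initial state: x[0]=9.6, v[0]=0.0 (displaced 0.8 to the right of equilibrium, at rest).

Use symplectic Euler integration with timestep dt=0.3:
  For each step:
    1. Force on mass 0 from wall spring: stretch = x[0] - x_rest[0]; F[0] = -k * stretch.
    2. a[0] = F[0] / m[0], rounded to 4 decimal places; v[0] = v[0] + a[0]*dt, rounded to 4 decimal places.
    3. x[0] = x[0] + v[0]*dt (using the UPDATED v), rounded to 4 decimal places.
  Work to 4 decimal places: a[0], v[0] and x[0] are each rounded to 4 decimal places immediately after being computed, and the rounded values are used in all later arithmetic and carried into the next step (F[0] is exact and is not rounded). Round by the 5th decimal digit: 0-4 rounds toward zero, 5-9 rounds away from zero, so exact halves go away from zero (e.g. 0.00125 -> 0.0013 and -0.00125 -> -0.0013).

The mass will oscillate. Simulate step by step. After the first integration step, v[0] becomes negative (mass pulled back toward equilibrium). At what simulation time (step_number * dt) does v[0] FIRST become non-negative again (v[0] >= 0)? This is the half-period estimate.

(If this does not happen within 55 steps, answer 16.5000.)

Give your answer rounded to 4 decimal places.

Step 0: x=[9.6000] v=[0.0000]
Step 1: x=[9.2560] v=[-1.1467]
Step 2: x=[8.7159] v=[-1.8003]
Step 3: x=[8.2120] v=[-1.6798]
Step 4: x=[7.9609] v=[-0.8370]
Step 5: x=[8.0706] v=[0.3657]
First v>=0 after going negative at step 5, time=1.5000

Answer: 1.5000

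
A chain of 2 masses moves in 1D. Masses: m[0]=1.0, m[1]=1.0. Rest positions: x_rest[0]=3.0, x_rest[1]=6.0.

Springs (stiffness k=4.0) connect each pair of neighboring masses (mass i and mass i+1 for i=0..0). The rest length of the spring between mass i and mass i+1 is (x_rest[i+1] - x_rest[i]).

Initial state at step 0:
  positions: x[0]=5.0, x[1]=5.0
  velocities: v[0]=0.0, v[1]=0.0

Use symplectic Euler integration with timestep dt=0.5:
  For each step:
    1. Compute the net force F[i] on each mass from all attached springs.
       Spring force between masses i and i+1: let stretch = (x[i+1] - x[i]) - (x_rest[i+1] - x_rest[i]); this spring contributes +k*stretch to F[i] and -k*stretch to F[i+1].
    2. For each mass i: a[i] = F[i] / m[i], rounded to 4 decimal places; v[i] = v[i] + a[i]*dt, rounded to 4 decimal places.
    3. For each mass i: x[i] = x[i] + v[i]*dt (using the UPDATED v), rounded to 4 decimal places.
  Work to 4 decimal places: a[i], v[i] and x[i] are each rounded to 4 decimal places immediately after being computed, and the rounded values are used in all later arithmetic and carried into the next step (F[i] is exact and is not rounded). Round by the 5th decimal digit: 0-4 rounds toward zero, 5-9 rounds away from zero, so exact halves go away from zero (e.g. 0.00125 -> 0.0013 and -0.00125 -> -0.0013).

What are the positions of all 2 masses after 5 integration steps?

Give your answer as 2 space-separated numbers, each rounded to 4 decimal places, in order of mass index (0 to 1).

Step 0: x=[5.0000 5.0000] v=[0.0000 0.0000]
Step 1: x=[2.0000 8.0000] v=[-6.0000 6.0000]
Step 2: x=[2.0000 8.0000] v=[0.0000 0.0000]
Step 3: x=[5.0000 5.0000] v=[6.0000 -6.0000]
Step 4: x=[5.0000 5.0000] v=[0.0000 0.0000]
Step 5: x=[2.0000 8.0000] v=[-6.0000 6.0000]

Answer: 2.0000 8.0000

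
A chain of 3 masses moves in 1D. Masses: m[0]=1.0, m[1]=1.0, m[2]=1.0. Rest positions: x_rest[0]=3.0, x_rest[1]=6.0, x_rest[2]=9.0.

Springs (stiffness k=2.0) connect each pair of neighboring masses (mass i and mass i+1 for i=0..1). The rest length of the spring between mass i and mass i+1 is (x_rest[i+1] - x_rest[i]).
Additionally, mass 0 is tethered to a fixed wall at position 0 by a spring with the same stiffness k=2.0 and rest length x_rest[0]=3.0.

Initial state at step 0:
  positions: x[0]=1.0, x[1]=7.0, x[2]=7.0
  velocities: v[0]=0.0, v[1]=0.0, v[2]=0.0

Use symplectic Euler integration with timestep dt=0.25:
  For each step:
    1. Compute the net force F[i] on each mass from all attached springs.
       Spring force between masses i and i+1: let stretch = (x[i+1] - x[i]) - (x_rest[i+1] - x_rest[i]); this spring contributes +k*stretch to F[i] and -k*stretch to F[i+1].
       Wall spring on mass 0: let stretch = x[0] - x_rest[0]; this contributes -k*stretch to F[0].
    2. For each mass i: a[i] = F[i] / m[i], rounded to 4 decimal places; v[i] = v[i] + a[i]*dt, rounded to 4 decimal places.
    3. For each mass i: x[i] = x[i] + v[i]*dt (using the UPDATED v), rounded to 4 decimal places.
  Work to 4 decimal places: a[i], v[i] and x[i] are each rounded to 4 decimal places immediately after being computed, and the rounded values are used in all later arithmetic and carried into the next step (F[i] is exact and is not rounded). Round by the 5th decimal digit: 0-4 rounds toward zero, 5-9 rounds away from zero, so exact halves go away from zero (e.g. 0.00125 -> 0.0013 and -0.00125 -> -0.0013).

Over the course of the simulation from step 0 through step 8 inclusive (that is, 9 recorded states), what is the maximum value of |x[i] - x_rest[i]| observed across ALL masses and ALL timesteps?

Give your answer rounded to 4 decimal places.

Answer: 2.6496

Derivation:
Step 0: x=[1.0000 7.0000 7.0000] v=[0.0000 0.0000 0.0000]
Step 1: x=[1.6250 6.2500 7.3750] v=[2.5000 -3.0000 1.5000]
Step 2: x=[2.6250 5.0625 7.9844] v=[4.0000 -4.7500 2.4375]
Step 3: x=[3.6016 3.9356 8.6036] v=[3.9063 -4.5078 2.4766]
Step 4: x=[4.1697 3.3504 9.0143] v=[2.2725 -2.3408 1.6426]
Step 5: x=[4.1142 3.5756 9.0920] v=[-0.2220 0.9008 0.3107]
Step 6: x=[3.4771 4.5577 8.8551] v=[-2.5484 3.9283 -0.9475]
Step 7: x=[2.5404 5.9419 8.4561] v=[-3.7467 5.5367 -1.5962]
Step 8: x=[1.7114 7.2152 8.1178] v=[-3.3162 5.0931 -1.3533]
Max displacement = 2.6496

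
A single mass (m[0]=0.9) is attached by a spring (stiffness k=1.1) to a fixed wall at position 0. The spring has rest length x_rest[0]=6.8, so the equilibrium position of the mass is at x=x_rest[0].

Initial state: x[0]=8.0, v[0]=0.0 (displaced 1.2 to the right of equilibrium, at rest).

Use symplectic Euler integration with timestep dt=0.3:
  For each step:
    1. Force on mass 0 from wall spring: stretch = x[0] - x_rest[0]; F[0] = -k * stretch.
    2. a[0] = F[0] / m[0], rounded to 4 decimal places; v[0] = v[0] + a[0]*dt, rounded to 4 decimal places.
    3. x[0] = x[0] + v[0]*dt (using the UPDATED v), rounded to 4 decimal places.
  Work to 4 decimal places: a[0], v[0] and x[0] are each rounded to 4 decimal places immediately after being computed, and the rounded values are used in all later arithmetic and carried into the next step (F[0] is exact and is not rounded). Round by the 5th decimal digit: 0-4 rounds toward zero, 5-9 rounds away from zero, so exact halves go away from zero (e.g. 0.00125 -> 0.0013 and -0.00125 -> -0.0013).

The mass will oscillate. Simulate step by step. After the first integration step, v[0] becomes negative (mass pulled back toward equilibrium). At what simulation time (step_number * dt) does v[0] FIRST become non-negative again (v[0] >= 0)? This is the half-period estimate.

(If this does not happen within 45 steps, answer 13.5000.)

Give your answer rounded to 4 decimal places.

Step 0: x=[8.0000] v=[0.0000]
Step 1: x=[7.8680] v=[-0.4400]
Step 2: x=[7.6185] v=[-0.8316]
Step 3: x=[7.2790] v=[-1.1317]
Step 4: x=[6.8868] v=[-1.3073]
Step 5: x=[6.4851] v=[-1.3391]
Step 6: x=[6.1180] v=[-1.2236]
Step 7: x=[5.8260] v=[-0.9735]
Step 8: x=[5.6411] v=[-0.6164]
Step 9: x=[5.5837] v=[-0.1915]
Step 10: x=[5.6601] v=[0.2545]
First v>=0 after going negative at step 10, time=3.0000

Answer: 3.0000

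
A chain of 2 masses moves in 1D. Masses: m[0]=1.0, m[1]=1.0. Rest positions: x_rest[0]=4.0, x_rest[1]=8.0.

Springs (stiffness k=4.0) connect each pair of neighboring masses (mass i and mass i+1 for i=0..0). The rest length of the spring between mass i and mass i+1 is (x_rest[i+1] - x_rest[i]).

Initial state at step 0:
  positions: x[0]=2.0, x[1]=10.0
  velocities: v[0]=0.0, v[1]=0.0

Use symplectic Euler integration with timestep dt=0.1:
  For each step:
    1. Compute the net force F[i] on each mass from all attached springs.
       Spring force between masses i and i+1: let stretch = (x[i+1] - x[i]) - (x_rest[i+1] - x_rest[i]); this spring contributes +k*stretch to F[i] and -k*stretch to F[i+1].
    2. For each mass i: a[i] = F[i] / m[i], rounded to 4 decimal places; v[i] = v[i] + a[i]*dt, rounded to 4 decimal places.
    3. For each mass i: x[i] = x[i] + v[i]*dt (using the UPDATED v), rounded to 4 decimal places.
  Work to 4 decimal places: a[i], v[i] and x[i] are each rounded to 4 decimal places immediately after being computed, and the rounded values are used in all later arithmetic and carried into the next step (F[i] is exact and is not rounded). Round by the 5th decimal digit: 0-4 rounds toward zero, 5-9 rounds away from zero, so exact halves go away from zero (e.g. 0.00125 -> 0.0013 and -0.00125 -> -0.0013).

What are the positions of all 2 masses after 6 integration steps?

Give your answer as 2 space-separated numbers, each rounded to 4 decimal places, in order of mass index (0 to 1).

Step 0: x=[2.0000 10.0000] v=[0.0000 0.0000]
Step 1: x=[2.1600 9.8400] v=[1.6000 -1.6000]
Step 2: x=[2.4672 9.5328] v=[3.0720 -3.0720]
Step 3: x=[2.8970 9.1030] v=[4.2982 -4.2982]
Step 4: x=[3.4151 8.5849] v=[5.1806 -5.1806]
Step 5: x=[3.9800 8.0201] v=[5.6485 -5.6485]
Step 6: x=[4.5465 7.4537] v=[5.6645 -5.6645]

Answer: 4.5465 7.4537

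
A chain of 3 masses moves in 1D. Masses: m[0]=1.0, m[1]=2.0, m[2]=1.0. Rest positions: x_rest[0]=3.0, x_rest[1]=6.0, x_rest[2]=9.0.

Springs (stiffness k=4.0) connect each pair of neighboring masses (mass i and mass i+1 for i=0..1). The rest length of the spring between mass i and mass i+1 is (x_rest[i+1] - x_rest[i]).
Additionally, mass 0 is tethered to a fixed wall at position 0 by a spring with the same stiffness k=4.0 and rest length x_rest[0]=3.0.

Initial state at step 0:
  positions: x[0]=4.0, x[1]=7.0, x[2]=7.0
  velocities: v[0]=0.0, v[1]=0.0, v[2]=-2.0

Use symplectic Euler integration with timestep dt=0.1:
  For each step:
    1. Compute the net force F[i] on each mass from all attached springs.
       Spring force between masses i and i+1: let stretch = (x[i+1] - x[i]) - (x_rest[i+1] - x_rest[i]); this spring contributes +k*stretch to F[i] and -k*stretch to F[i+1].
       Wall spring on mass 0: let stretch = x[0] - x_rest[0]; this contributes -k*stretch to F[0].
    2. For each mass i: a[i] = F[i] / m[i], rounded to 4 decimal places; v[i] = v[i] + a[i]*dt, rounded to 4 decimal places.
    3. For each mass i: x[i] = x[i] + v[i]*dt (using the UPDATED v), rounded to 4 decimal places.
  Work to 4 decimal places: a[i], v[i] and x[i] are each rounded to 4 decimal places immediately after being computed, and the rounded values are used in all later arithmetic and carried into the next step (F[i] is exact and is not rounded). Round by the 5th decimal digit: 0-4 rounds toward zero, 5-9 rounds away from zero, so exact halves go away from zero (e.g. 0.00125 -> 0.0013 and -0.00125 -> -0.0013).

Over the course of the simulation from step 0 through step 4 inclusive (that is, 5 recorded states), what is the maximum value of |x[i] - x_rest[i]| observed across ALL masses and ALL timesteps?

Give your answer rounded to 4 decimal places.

Answer: 2.0800

Derivation:
Step 0: x=[4.0000 7.0000 7.0000] v=[0.0000 0.0000 -2.0000]
Step 1: x=[3.9600 6.9400 6.9200] v=[-0.4000 -0.6000 -0.8000]
Step 2: x=[3.8808 6.8200 6.9608] v=[-0.7920 -1.2000 0.4080]
Step 3: x=[3.7639 6.6440 7.1160] v=[-1.1686 -1.7597 1.5517]
Step 4: x=[3.6117 6.4199 7.3723] v=[-1.5221 -2.2413 2.5629]
Max displacement = 2.0800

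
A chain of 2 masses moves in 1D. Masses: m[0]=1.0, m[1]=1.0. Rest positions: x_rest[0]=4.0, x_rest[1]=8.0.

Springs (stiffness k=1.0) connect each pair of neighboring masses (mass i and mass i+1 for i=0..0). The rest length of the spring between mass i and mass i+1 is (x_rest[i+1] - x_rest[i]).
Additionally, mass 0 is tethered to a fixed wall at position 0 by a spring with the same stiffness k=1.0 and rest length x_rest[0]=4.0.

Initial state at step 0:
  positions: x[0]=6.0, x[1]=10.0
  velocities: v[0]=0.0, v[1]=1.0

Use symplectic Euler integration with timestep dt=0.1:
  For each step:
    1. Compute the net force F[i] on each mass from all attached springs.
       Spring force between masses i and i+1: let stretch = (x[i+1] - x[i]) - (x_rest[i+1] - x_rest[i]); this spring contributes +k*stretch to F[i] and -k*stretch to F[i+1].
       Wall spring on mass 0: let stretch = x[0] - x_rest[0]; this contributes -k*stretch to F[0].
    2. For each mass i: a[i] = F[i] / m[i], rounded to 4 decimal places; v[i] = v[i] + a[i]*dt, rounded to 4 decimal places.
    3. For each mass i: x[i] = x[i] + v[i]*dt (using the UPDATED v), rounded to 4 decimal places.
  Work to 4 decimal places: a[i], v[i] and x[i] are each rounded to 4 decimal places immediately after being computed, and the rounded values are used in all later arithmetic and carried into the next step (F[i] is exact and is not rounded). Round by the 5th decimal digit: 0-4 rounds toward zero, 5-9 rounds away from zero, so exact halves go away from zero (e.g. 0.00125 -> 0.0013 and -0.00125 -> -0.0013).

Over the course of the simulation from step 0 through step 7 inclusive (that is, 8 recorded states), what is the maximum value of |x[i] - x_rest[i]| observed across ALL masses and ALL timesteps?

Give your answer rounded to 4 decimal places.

Step 0: x=[6.0000 10.0000] v=[0.0000 1.0000]
Step 1: x=[5.9800 10.1000] v=[-0.2000 1.0000]
Step 2: x=[5.9414 10.1988] v=[-0.3860 0.9880]
Step 3: x=[5.8860 10.2950] v=[-0.5544 0.9623]
Step 4: x=[5.8158 10.3871] v=[-0.7021 0.9214]
Step 5: x=[5.7331 10.4735] v=[-0.8266 0.8643]
Step 6: x=[5.6405 10.5525] v=[-0.9259 0.7903]
Step 7: x=[5.5406 10.6224] v=[-0.9988 0.6991]
Max displacement = 2.6224

Answer: 2.6224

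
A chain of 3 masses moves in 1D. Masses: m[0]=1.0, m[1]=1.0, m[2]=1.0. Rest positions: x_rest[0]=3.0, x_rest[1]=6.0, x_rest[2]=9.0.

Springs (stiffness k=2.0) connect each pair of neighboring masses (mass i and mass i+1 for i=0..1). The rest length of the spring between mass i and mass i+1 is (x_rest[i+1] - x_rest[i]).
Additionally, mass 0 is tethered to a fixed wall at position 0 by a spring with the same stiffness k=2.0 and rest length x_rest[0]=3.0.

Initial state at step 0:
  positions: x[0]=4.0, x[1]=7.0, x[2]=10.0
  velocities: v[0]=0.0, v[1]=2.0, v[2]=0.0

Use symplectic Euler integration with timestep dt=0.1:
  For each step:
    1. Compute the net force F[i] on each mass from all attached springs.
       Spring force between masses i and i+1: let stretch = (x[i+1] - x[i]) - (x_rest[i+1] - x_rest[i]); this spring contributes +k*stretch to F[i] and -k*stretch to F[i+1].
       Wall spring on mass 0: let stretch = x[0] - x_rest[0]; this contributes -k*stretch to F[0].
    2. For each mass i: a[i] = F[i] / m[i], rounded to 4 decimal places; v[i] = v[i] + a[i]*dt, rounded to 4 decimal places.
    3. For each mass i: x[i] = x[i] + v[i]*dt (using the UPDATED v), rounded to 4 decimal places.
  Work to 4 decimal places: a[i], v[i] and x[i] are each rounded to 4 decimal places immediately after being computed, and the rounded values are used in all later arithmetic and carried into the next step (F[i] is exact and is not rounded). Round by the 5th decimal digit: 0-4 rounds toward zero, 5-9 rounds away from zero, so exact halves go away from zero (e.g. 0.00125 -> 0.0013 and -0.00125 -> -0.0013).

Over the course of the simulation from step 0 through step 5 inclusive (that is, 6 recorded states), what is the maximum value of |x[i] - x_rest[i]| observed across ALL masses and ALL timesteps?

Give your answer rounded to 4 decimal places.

Answer: 1.8367

Derivation:
Step 0: x=[4.0000 7.0000 10.0000] v=[0.0000 2.0000 0.0000]
Step 1: x=[3.9800 7.2000 10.0000] v=[-0.2000 2.0000 0.0000]
Step 2: x=[3.9448 7.3916 10.0040] v=[-0.3520 1.9160 0.0400]
Step 3: x=[3.8996 7.5665 10.0158] v=[-0.4516 1.7491 0.1175]
Step 4: x=[3.8498 7.7171 10.0386] v=[-0.4981 1.5056 0.2276]
Step 5: x=[3.8003 7.8367 10.0749] v=[-0.4946 1.1964 0.3633]
Max displacement = 1.8367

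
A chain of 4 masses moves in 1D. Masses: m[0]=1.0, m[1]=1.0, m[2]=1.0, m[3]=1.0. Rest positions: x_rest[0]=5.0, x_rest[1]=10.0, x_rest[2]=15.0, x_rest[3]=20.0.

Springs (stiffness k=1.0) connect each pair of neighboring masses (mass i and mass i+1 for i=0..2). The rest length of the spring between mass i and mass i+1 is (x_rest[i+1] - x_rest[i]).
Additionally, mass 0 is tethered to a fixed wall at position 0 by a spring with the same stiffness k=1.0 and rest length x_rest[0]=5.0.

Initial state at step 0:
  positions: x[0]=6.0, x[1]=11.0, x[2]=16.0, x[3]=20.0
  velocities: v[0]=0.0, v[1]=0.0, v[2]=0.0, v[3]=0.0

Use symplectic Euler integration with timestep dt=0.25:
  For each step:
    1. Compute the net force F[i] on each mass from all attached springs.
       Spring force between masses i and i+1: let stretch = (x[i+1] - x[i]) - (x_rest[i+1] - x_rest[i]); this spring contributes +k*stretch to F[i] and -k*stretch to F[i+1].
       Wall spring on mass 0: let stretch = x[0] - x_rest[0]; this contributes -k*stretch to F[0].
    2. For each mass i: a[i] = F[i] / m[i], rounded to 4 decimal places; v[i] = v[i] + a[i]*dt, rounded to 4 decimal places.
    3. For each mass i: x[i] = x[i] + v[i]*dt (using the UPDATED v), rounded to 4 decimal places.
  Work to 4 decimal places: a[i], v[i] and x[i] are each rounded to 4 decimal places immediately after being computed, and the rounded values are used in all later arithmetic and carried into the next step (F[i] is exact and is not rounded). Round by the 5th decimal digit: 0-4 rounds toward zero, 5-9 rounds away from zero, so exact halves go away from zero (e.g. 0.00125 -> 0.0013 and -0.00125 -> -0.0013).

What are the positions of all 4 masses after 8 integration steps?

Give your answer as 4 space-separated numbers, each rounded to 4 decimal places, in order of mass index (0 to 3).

Answer: 4.8532 10.1490 15.3101 21.0727

Derivation:
Step 0: x=[6.0000 11.0000 16.0000 20.0000] v=[0.0000 0.0000 0.0000 0.0000]
Step 1: x=[5.9375 11.0000 15.9375 20.0625] v=[-0.2500 0.0000 -0.2500 0.2500]
Step 2: x=[5.8203 10.9922 15.8242 20.1797] v=[-0.4688 -0.0313 -0.4531 0.4688]
Step 3: x=[5.6626 10.9631 15.6812 20.3372] v=[-0.6309 -0.1163 -0.5722 0.6299]
Step 4: x=[5.4823 10.8976 15.5343 20.5162] v=[-0.7214 -0.2619 -0.5877 0.7159]
Step 5: x=[5.2978 10.7835 15.4090 20.6963] v=[-0.7382 -0.4566 -0.5014 0.7204]
Step 6: x=[5.1250 10.6156 15.3250 20.8585] v=[-0.6912 -0.6717 -0.3360 0.6486]
Step 7: x=[4.9751 10.3989 15.2925 20.9873] v=[-0.5998 -0.8670 -0.1300 0.5152]
Step 8: x=[4.8532 10.1490 15.3101 21.0727] v=[-0.4876 -0.9996 0.0703 0.3415]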